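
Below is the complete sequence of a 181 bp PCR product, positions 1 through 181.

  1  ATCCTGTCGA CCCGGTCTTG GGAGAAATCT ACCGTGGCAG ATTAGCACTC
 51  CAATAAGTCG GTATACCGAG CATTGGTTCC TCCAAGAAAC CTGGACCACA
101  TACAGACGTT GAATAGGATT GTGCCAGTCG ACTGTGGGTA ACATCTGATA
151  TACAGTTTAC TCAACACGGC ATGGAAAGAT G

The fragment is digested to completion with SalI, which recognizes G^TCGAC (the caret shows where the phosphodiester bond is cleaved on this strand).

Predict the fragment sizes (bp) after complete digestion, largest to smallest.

SalI sites (GTCGAC) start at positions 6, 127.
SalI cuts after the first base of each site, so after positions 6, 127.
Linear molecule, 2 cuts → 3 fragments:
  1–6 → 6 bp
  7–127 → 121 bp
  128–181 → 54 bp
Sorted largest to smallest: 121, 54, 6 bp.

121, 54, 6 bp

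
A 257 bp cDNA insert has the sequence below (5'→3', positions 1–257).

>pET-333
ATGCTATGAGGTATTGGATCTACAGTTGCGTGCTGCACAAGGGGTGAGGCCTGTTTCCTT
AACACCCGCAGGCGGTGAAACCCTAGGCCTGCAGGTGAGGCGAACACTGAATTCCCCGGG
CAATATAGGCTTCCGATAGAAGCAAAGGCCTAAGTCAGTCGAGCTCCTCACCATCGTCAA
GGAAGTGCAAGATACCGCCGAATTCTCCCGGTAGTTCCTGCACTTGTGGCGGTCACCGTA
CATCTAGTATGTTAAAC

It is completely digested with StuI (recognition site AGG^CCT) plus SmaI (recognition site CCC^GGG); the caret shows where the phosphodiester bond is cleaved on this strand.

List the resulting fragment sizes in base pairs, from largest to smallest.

StuI sites (AGGCCT) start at positions 47, 85, 146.
StuI cuts after base 3 of each site, so after positions 49, 87, 148.
The SmaI site (CCCGGG) starts at position 115.
SmaI cuts after base 3 of each site, so after position 117.
Combined cut positions: 49, 87, 117, 148.
Linear molecule, 4 cuts → 5 fragments:
  1–49 → 49 bp
  50–87 → 38 bp
  88–117 → 30 bp
  118–148 → 31 bp
  149–257 → 109 bp
Sorted largest to smallest: 109, 49, 38, 31, 30 bp.

109, 49, 38, 31, 30 bp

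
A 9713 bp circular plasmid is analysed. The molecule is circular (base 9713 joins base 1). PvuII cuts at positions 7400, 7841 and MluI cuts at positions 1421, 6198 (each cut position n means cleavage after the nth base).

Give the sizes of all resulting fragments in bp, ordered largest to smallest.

Combined cut positions (sorted): 1421, 6198, 7400, 7841.
Circular molecule, 4 cuts → 4 fragments:
  6198 − 1421 = 4777 bp
  7400 − 6198 = 1202 bp
  7841 − 7400 = 441 bp
  wrap: 9713 − 7841 + 1421 = 3293 bp
Sorted largest to smallest: 4777, 3293, 1202, 441 bp.

4777, 3293, 1202, 441 bp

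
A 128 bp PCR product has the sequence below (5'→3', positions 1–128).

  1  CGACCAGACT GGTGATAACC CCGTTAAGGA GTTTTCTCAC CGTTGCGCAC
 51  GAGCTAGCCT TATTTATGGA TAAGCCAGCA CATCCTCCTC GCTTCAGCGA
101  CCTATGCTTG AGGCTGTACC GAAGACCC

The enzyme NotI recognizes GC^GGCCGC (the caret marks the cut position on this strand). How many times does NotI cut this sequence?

No occurrence of GCGGCCGC is present in the sequence.
NotI does not cut: 0 sites.

0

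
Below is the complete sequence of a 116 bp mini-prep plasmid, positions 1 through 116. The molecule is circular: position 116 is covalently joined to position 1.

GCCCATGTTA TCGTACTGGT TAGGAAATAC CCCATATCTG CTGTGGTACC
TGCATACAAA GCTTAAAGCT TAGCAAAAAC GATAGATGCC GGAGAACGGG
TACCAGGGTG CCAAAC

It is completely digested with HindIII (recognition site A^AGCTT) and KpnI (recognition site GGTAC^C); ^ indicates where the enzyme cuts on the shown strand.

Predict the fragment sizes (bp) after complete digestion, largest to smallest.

62, 37, 10, 7 bp

HindIII sites (AAGCTT) start at positions 59, 66.
HindIII cuts after the first base of each site, so after positions 59, 66.
KpnI sites (GGTACC) start at positions 45, 99.
KpnI cuts after base 5 of each site (before the last base), so after positions 49, 103.
Combined cut positions: 49, 59, 66, 103.
Circular molecule, 4 cuts → 4 fragments:
  50–59 → 10 bp
  60–66 → 7 bp
  67–103 → 37 bp
  104–116 then 1–49 → 13 + 49 = 62 bp
Sorted largest to smallest: 62, 37, 10, 7 bp.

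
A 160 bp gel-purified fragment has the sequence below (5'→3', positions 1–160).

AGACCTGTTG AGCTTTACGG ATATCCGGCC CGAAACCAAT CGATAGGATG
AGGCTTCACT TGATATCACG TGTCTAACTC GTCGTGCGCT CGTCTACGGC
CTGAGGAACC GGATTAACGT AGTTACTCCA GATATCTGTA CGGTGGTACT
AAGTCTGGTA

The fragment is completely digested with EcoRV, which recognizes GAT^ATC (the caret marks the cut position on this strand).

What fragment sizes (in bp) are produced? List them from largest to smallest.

EcoRV sites (GATATC) start at positions 20, 62, 131.
EcoRV cuts after base 3 of each site, so after positions 22, 64, 133.
Linear molecule, 3 cuts → 4 fragments:
  1–22 → 22 bp
  23–64 → 42 bp
  65–133 → 69 bp
  134–160 → 27 bp
Sorted largest to smallest: 69, 42, 27, 22 bp.

69, 42, 27, 22 bp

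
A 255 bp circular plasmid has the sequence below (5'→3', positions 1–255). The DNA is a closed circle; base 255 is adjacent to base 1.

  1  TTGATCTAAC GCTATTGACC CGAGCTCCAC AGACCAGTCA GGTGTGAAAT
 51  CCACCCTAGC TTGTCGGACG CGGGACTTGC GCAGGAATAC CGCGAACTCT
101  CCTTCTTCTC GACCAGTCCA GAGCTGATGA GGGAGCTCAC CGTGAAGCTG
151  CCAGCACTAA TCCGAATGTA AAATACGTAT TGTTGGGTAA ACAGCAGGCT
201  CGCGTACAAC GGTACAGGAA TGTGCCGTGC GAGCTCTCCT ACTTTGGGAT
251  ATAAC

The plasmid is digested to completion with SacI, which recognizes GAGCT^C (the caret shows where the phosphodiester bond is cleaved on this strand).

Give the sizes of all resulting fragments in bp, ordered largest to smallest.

111, 98, 46 bp

SacI sites (GAGCTC) start at positions 22, 133, 231.
SacI cuts after base 5 of each site (before the last base), so after positions 26, 137, 235.
Circular molecule, 3 cuts → 3 fragments:
  27–137 → 111 bp
  138–235 → 98 bp
  236–255 then 1–26 → 20 + 26 = 46 bp
Sorted largest to smallest: 111, 98, 46 bp.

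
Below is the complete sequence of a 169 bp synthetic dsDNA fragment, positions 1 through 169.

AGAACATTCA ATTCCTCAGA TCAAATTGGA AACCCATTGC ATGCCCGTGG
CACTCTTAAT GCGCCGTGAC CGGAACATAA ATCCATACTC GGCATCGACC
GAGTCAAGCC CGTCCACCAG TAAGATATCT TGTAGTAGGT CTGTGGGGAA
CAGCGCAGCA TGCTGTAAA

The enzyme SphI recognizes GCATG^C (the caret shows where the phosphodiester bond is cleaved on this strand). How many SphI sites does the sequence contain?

GCATGC occurs starting at positions 39, 158.
SphI cuts at 2 sites.

2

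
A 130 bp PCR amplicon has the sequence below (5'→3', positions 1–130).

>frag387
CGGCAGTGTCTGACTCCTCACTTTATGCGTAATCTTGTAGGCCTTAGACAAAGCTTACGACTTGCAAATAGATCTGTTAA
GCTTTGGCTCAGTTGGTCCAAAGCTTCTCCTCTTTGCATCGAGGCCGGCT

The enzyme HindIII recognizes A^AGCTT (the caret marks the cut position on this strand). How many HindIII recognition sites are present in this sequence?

3

AAGCTT occurs starting at positions 51, 79, 101.
HindIII cuts at 3 sites.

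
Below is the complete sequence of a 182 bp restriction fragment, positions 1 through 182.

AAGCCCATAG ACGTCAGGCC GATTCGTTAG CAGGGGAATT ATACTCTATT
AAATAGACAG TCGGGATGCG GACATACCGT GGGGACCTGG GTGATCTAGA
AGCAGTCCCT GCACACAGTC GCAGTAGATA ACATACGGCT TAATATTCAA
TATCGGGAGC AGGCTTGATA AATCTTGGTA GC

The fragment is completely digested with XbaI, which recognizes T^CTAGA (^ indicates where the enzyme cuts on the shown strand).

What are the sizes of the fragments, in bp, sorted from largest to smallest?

The XbaI site (TCTAGA) starts at position 95.
XbaI cuts after the first base of each site, so after position 95.
Linear molecule, 1 cut → 2 fragments:
  1–95 → 95 bp
  96–182 → 87 bp
Sorted largest to smallest: 95, 87 bp.

95, 87 bp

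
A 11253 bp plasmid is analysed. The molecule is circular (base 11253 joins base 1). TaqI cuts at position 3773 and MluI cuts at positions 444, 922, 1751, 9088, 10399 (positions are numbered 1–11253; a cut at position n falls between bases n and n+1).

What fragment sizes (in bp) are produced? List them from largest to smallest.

5315, 2022, 1311, 1298, 829, 478 bp

Combined cut positions (sorted): 444, 922, 1751, 3773, 9088, 10399.
Circular molecule, 6 cuts → 6 fragments:
  922 − 444 = 478 bp
  1751 − 922 = 829 bp
  3773 − 1751 = 2022 bp
  9088 − 3773 = 5315 bp
  10399 − 9088 = 1311 bp
  wrap: 11253 − 10399 + 444 = 1298 bp
Sorted largest to smallest: 5315, 2022, 1311, 1298, 829, 478 bp.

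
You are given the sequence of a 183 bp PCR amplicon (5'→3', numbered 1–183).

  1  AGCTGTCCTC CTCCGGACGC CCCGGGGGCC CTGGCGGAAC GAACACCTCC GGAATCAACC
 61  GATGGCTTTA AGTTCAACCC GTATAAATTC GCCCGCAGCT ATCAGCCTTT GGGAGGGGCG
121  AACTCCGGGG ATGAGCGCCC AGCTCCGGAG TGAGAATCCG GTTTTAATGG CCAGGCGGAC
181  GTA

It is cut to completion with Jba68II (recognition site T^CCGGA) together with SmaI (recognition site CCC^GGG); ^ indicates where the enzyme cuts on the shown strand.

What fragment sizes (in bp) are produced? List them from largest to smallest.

Jba68II sites (TCCGGA) start at positions 12, 48, 144.
Jba68II cuts after the first base of each site, so after positions 12, 48, 144.
The SmaI site (CCCGGG) starts at position 21.
SmaI cuts after base 3 of each site, so after position 23.
Combined cut positions: 12, 23, 48, 144.
Linear molecule, 4 cuts → 5 fragments:
  1–12 → 12 bp
  13–23 → 11 bp
  24–48 → 25 bp
  49–144 → 96 bp
  145–183 → 39 bp
Sorted largest to smallest: 96, 39, 25, 12, 11 bp.

96, 39, 25, 12, 11 bp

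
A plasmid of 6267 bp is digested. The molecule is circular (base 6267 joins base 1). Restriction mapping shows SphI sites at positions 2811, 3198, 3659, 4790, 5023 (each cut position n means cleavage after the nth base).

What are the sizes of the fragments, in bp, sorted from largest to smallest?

4055, 1131, 461, 387, 233 bp

Circular molecule, 5 cuts → 5 fragments:
  3198 − 2811 = 387 bp
  3659 − 3198 = 461 bp
  4790 − 3659 = 1131 bp
  5023 − 4790 = 233 bp
  wrap: 6267 − 5023 + 2811 = 4055 bp
Sorted largest to smallest: 4055, 1131, 461, 387, 233 bp.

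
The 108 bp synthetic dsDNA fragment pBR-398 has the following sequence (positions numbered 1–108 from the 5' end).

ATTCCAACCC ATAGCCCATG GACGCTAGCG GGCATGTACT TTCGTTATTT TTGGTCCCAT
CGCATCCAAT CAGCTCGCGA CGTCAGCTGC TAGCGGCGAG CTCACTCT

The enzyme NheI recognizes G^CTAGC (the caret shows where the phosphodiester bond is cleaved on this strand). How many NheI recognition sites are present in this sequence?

2

GCTAGC occurs starting at positions 24, 89.
NheI cuts at 2 sites.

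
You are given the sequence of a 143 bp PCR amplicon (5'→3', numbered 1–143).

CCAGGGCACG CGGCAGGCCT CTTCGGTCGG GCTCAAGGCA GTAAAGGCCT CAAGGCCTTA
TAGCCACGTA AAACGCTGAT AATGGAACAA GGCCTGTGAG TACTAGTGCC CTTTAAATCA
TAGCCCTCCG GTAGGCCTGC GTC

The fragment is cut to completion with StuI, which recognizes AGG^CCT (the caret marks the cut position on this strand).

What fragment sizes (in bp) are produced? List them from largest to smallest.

StuI sites (AGGCCT) start at positions 15, 45, 53, 90, 133.
StuI cuts after base 3 of each site, so after positions 17, 47, 55, 92, 135.
Linear molecule, 5 cuts → 6 fragments:
  1–17 → 17 bp
  18–47 → 30 bp
  48–55 → 8 bp
  56–92 → 37 bp
  93–135 → 43 bp
  136–143 → 8 bp
Sorted largest to smallest: 43, 37, 30, 17, 8, 8 bp.

43, 37, 30, 17, 8, 8 bp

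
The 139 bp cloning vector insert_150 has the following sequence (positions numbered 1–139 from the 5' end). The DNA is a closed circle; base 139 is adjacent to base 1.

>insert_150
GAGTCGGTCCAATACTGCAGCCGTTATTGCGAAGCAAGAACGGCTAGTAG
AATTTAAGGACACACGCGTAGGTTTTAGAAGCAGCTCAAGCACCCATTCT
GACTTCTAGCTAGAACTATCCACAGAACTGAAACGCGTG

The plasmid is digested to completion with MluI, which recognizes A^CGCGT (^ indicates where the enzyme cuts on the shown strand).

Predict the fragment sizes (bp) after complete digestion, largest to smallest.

70, 69 bp

MluI sites (ACGCGT) start at positions 64, 133.
MluI cuts after the first base of each site, so after positions 64, 133.
Circular molecule, 2 cuts → 2 fragments:
  65–133 → 69 bp
  134–139 then 1–64 → 6 + 64 = 70 bp
Sorted largest to smallest: 70, 69 bp.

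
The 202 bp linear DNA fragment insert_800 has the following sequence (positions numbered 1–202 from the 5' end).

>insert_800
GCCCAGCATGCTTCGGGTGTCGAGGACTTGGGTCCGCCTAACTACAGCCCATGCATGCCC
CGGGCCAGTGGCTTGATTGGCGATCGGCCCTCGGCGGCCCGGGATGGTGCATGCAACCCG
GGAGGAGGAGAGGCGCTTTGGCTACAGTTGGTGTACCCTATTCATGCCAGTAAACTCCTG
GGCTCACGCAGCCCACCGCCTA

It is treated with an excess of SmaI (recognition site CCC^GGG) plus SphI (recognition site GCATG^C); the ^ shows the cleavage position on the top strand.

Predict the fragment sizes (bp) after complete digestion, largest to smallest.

SmaI sites (CCCGGG) start at positions 59, 98, 117.
SmaI cuts after base 3 of each site, so after positions 61, 100, 119.
SphI sites (GCATGC) start at positions 6, 53, 109.
SphI cuts after base 5 of each site (before the last base), so after positions 10, 57, 113.
Combined cut positions: 10, 57, 61, 100, 113, 119.
Linear molecule, 6 cuts → 7 fragments:
  1–10 → 10 bp
  11–57 → 47 bp
  58–61 → 4 bp
  62–100 → 39 bp
  101–113 → 13 bp
  114–119 → 6 bp
  120–202 → 83 bp
Sorted largest to smallest: 83, 47, 39, 13, 10, 6, 4 bp.

83, 47, 39, 13, 10, 6, 4 bp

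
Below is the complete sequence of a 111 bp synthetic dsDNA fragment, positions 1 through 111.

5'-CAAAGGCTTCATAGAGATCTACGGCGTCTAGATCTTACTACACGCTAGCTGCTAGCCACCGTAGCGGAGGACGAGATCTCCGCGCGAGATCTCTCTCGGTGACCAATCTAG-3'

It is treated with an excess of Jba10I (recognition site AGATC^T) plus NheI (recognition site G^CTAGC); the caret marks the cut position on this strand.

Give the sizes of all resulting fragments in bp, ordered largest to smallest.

Jba10I sites (AGATCT) start at positions 15, 30, 74, 87.
Jba10I cuts after base 5 of each site (before the last base), so after positions 19, 34, 78, 91.
NheI sites (GCTAGC) start at positions 44, 51.
NheI cuts after the first base of each site, so after positions 44, 51.
Combined cut positions: 19, 34, 44, 51, 78, 91.
Linear molecule, 6 cuts → 7 fragments:
  1–19 → 19 bp
  20–34 → 15 bp
  35–44 → 10 bp
  45–51 → 7 bp
  52–78 → 27 bp
  79–91 → 13 bp
  92–111 → 20 bp
Sorted largest to smallest: 27, 20, 19, 15, 13, 10, 7 bp.

27, 20, 19, 15, 13, 10, 7 bp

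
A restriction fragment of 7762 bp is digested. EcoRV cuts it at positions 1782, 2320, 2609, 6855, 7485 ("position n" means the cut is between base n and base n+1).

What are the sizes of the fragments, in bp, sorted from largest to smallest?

Linear molecule, 5 cuts → 6 fragments:
  1782 − 0 = 1782 bp
  2320 − 1782 = 538 bp
  2609 − 2320 = 289 bp
  6855 − 2609 = 4246 bp
  7485 − 6855 = 630 bp
  7762 − 7485 = 277 bp
Sorted largest to smallest: 4246, 1782, 630, 538, 289, 277 bp.

4246, 1782, 630, 538, 289, 277 bp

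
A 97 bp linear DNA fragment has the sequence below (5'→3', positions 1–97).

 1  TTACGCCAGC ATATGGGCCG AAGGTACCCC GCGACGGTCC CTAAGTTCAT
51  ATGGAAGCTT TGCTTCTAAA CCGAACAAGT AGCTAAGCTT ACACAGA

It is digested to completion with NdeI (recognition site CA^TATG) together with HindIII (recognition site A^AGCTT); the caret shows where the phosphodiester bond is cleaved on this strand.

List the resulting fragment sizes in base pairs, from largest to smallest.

38, 30, 12, 11, 6 bp

NdeI sites (CATATG) start at positions 10, 48.
NdeI cuts after base 2 of each site, so after positions 11, 49.
HindIII sites (AAGCTT) start at positions 55, 85.
HindIII cuts after the first base of each site, so after positions 55, 85.
Combined cut positions: 11, 49, 55, 85.
Linear molecule, 4 cuts → 5 fragments:
  1–11 → 11 bp
  12–49 → 38 bp
  50–55 → 6 bp
  56–85 → 30 bp
  86–97 → 12 bp
Sorted largest to smallest: 38, 30, 12, 11, 6 bp.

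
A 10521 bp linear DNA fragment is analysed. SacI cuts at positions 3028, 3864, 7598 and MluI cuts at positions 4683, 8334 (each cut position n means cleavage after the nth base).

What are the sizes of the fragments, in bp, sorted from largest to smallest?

3028, 2915, 2187, 836, 819, 736 bp

Combined cut positions (sorted): 3028, 3864, 4683, 7598, 8334.
Linear molecule, 5 cuts → 6 fragments:
  3028 − 0 = 3028 bp
  3864 − 3028 = 836 bp
  4683 − 3864 = 819 bp
  7598 − 4683 = 2915 bp
  8334 − 7598 = 736 bp
  10521 − 8334 = 2187 bp
Sorted largest to smallest: 3028, 2915, 2187, 836, 819, 736 bp.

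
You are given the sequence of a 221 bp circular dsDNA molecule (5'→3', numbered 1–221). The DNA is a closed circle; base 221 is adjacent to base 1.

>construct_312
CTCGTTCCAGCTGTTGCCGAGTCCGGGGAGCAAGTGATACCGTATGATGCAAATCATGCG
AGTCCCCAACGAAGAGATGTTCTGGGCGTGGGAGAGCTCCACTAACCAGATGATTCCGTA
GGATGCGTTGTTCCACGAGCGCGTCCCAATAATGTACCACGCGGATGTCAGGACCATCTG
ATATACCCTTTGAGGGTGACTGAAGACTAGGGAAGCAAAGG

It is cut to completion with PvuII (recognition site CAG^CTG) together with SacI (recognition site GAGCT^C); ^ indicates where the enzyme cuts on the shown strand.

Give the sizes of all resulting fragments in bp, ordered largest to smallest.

133, 88 bp

The PvuII site (CAGCTG) starts at position 8.
PvuII cuts after base 3 of each site, so after position 10.
The SacI site (GAGCTC) starts at position 94.
SacI cuts after base 5 of each site (before the last base), so after position 98.
Combined cut positions: 10, 98.
Circular molecule, 2 cuts → 2 fragments:
  11–98 → 88 bp
  99–221 then 1–10 → 123 + 10 = 133 bp
Sorted largest to smallest: 133, 88 bp.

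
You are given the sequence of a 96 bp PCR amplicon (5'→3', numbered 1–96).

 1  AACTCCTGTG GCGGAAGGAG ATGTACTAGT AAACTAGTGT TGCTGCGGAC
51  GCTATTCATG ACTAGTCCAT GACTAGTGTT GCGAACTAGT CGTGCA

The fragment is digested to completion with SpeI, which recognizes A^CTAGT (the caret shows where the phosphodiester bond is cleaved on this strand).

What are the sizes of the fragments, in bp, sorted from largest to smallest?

28, 25, 13, 11, 11, 8 bp

SpeI sites (ACTAGT) start at positions 25, 33, 61, 72, 85.
SpeI cuts after the first base of each site, so after positions 25, 33, 61, 72, 85.
Linear molecule, 5 cuts → 6 fragments:
  1–25 → 25 bp
  26–33 → 8 bp
  34–61 → 28 bp
  62–72 → 11 bp
  73–85 → 13 bp
  86–96 → 11 bp
Sorted largest to smallest: 28, 25, 13, 11, 11, 8 bp.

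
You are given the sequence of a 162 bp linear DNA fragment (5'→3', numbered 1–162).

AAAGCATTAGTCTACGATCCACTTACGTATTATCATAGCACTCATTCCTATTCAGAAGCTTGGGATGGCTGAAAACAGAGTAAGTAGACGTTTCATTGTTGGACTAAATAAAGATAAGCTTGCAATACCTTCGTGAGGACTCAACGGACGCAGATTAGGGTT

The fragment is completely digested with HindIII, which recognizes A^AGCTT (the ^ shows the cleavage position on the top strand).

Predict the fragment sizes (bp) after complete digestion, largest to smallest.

HindIII sites (AAGCTT) start at positions 56, 116.
HindIII cuts after the first base of each site, so after positions 56, 116.
Linear molecule, 2 cuts → 3 fragments:
  1–56 → 56 bp
  57–116 → 60 bp
  117–162 → 46 bp
Sorted largest to smallest: 60, 56, 46 bp.

60, 56, 46 bp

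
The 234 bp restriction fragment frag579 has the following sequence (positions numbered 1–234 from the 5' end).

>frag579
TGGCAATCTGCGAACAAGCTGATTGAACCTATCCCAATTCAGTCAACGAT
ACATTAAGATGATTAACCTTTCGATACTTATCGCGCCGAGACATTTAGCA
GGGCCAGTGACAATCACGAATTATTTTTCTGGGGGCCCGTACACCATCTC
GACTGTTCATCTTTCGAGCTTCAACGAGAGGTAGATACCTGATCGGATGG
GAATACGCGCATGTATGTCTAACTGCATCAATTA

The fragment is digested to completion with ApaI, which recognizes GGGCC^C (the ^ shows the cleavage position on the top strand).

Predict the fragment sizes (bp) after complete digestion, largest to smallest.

The ApaI site (GGGCCC) starts at position 133.
ApaI cuts after base 5 of each site (before the last base), so after position 137.
Linear molecule, 1 cut → 2 fragments:
  1–137 → 137 bp
  138–234 → 97 bp
Sorted largest to smallest: 137, 97 bp.

137, 97 bp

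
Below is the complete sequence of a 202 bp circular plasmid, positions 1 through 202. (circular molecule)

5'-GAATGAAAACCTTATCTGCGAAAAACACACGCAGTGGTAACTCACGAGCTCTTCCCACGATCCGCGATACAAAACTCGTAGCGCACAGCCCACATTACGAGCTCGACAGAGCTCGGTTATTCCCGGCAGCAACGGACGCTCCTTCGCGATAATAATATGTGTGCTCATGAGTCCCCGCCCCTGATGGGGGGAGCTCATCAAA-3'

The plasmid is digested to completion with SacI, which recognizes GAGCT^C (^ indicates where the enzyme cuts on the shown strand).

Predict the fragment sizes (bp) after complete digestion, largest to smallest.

82, 57, 53, 10 bp

SacI sites (GAGCTC) start at positions 46, 99, 109, 191.
SacI cuts after base 5 of each site (before the last base), so after positions 50, 103, 113, 195.
Circular molecule, 4 cuts → 4 fragments:
  51–103 → 53 bp
  104–113 → 10 bp
  114–195 → 82 bp
  196–202 then 1–50 → 7 + 50 = 57 bp
Sorted largest to smallest: 82, 57, 53, 10 bp.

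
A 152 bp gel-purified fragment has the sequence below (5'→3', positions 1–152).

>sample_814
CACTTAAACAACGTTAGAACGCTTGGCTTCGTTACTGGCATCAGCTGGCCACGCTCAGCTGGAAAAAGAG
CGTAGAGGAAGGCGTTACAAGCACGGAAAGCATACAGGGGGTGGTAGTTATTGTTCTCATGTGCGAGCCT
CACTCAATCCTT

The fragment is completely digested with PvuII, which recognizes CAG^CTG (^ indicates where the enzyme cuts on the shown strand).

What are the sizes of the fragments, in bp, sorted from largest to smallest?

94, 44, 14 bp

PvuII sites (CAGCTG) start at positions 42, 56.
PvuII cuts after base 3 of each site, so after positions 44, 58.
Linear molecule, 2 cuts → 3 fragments:
  1–44 → 44 bp
  45–58 → 14 bp
  59–152 → 94 bp
Sorted largest to smallest: 94, 44, 14 bp.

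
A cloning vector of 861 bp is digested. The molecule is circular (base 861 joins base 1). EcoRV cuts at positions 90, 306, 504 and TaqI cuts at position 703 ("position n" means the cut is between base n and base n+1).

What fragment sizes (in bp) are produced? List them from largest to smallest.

248, 216, 199, 198 bp

Combined cut positions (sorted): 90, 306, 504, 703.
Circular molecule, 4 cuts → 4 fragments:
  306 − 90 = 216 bp
  504 − 306 = 198 bp
  703 − 504 = 199 bp
  wrap: 861 − 703 + 90 = 248 bp
Sorted largest to smallest: 248, 216, 199, 198 bp.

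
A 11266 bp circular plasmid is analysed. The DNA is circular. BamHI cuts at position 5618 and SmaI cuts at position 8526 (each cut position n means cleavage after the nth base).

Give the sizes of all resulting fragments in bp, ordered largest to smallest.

Combined cut positions (sorted): 5618, 8526.
Circular molecule, 2 cuts → 2 fragments:
  8526 − 5618 = 2908 bp
  wrap: 11266 − 8526 + 5618 = 8358 bp
Sorted largest to smallest: 8358, 2908 bp.

8358, 2908 bp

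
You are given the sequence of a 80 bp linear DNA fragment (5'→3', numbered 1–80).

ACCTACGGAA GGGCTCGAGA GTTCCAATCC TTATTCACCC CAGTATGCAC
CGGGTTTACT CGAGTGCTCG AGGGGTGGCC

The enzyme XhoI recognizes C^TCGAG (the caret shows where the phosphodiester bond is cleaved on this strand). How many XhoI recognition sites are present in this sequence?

3

CTCGAG occurs starting at positions 14, 59, 67.
XhoI cuts at 3 sites.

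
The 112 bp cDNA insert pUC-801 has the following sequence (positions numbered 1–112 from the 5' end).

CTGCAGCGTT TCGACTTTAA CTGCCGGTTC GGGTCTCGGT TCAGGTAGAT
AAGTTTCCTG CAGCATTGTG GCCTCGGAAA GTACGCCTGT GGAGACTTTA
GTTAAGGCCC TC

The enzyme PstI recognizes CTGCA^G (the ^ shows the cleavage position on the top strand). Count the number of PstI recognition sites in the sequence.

CTGCAG occurs starting at positions 1, 58.
PstI cuts at 2 sites.

2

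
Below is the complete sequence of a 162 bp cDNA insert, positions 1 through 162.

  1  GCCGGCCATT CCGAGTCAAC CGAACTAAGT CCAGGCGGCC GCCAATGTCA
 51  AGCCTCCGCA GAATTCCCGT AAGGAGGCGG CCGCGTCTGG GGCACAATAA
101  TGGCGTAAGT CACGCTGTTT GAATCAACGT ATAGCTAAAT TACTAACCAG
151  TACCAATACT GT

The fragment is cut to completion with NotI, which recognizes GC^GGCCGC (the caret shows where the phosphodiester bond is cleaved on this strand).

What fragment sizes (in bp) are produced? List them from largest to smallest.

NotI sites (GCGGCCGC) start at positions 35, 77.
NotI cuts after base 2 of each site, so after positions 36, 78.
Linear molecule, 2 cuts → 3 fragments:
  1–36 → 36 bp
  37–78 → 42 bp
  79–162 → 84 bp
Sorted largest to smallest: 84, 42, 36 bp.

84, 42, 36 bp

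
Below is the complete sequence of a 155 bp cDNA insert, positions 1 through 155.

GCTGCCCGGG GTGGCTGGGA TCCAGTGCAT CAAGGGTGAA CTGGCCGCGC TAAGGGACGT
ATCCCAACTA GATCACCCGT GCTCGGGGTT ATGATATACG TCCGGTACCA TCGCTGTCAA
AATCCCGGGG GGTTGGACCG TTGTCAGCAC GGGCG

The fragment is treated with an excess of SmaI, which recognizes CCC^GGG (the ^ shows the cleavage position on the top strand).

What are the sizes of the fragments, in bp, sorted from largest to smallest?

SmaI sites (CCCGGG) start at positions 5, 124.
SmaI cuts after base 3 of each site, so after positions 7, 126.
Linear molecule, 2 cuts → 3 fragments:
  1–7 → 7 bp
  8–126 → 119 bp
  127–155 → 29 bp
Sorted largest to smallest: 119, 29, 7 bp.

119, 29, 7 bp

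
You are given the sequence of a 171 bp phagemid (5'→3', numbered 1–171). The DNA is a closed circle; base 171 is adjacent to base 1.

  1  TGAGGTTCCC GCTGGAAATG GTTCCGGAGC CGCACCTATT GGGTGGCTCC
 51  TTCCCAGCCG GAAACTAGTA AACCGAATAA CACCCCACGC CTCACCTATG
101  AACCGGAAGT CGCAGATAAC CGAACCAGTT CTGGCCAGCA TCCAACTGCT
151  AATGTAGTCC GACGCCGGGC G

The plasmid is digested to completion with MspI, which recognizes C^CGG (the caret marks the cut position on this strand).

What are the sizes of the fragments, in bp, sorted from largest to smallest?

MspI sites (CCGG) start at positions 24, 58, 103, 165.
MspI cuts after the first base of each site, so after positions 24, 58, 103, 165.
Circular molecule, 4 cuts → 4 fragments:
  25–58 → 34 bp
  59–103 → 45 bp
  104–165 → 62 bp
  166–171 then 1–24 → 6 + 24 = 30 bp
Sorted largest to smallest: 62, 45, 34, 30 bp.

62, 45, 34, 30 bp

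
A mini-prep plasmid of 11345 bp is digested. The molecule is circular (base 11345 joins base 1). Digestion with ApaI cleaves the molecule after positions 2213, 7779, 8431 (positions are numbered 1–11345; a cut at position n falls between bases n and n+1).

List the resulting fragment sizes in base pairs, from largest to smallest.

5566, 5127, 652 bp

Circular molecule, 3 cuts → 3 fragments:
  7779 − 2213 = 5566 bp
  8431 − 7779 = 652 bp
  wrap: 11345 − 8431 + 2213 = 5127 bp
Sorted largest to smallest: 5566, 5127, 652 bp.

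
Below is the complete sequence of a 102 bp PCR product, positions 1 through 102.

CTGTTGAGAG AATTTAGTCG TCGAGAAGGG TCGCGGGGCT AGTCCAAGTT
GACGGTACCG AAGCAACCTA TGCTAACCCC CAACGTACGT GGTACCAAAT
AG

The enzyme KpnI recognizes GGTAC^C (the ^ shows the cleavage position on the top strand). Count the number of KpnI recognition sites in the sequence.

2

GGTACC occurs starting at positions 54, 91.
KpnI cuts at 2 sites.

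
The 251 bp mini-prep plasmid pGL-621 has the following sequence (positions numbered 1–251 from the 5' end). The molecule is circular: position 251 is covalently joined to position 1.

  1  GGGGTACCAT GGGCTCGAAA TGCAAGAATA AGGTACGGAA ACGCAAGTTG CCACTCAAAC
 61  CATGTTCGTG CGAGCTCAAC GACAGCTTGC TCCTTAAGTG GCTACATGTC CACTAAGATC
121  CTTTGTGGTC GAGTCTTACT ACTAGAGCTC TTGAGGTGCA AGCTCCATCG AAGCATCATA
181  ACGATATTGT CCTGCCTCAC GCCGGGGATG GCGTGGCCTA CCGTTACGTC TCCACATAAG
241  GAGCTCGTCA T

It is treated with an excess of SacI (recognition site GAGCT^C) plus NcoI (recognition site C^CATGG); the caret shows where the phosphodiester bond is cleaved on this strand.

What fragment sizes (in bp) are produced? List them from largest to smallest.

96, 73, 69, 13 bp

SacI sites (GAGCTC) start at positions 72, 145, 241.
SacI cuts after base 5 of each site (before the last base), so after positions 76, 149, 245.
The NcoI site (CCATGG) starts at position 7.
NcoI cuts after the first base of each site, so after position 7.
Combined cut positions: 7, 76, 149, 245.
Circular molecule, 4 cuts → 4 fragments:
  8–76 → 69 bp
  77–149 → 73 bp
  150–245 → 96 bp
  246–251 then 1–7 → 6 + 7 = 13 bp
Sorted largest to smallest: 96, 73, 69, 13 bp.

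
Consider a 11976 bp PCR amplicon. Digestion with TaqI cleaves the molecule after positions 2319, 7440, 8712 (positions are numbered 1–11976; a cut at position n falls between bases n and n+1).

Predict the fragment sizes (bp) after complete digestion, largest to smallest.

Linear molecule, 3 cuts → 4 fragments:
  2319 − 0 = 2319 bp
  7440 − 2319 = 5121 bp
  8712 − 7440 = 1272 bp
  11976 − 8712 = 3264 bp
Sorted largest to smallest: 5121, 3264, 2319, 1272 bp.

5121, 3264, 2319, 1272 bp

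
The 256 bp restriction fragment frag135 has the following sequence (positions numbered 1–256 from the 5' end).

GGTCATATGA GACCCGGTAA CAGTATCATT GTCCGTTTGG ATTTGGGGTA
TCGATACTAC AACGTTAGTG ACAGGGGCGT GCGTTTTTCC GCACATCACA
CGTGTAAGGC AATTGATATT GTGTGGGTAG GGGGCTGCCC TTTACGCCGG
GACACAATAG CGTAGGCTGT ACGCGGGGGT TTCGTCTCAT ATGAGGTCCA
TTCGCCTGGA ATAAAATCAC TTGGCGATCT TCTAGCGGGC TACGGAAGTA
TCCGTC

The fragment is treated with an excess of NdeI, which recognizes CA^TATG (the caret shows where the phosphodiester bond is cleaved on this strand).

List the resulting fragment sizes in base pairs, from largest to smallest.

184, 67, 5 bp

NdeI sites (CATATG) start at positions 4, 188.
NdeI cuts after base 2 of each site, so after positions 5, 189.
Linear molecule, 2 cuts → 3 fragments:
  1–5 → 5 bp
  6–189 → 184 bp
  190–256 → 67 bp
Sorted largest to smallest: 184, 67, 5 bp.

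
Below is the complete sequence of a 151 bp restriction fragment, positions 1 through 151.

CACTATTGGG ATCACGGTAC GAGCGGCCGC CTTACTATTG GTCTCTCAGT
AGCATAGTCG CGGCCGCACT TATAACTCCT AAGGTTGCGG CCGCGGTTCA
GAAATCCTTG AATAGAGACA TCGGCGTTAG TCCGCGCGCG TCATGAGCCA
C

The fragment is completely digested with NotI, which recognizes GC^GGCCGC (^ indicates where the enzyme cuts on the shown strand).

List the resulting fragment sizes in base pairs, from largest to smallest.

NotI sites (GCGGCCGC) start at positions 23, 60, 87.
NotI cuts after base 2 of each site, so after positions 24, 61, 88.
Linear molecule, 3 cuts → 4 fragments:
  1–24 → 24 bp
  25–61 → 37 bp
  62–88 → 27 bp
  89–151 → 63 bp
Sorted largest to smallest: 63, 37, 27, 24 bp.

63, 37, 27, 24 bp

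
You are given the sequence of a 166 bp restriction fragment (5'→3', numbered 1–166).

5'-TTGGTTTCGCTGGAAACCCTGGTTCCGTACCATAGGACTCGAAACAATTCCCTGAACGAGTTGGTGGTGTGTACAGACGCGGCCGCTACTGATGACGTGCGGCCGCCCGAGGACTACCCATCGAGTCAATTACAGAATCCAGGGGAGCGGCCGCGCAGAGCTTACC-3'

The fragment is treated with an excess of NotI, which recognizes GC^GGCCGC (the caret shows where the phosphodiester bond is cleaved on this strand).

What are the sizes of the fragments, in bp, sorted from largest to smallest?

NotI sites (GCGGCCGC) start at positions 79, 99, 147.
NotI cuts after base 2 of each site, so after positions 80, 100, 148.
Linear molecule, 3 cuts → 4 fragments:
  1–80 → 80 bp
  81–100 → 20 bp
  101–148 → 48 bp
  149–166 → 18 bp
Sorted largest to smallest: 80, 48, 20, 18 bp.

80, 48, 20, 18 bp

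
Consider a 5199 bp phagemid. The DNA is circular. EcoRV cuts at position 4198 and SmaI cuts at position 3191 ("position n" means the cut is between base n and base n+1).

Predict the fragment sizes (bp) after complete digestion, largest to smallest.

Combined cut positions (sorted): 3191, 4198.
Circular molecule, 2 cuts → 2 fragments:
  4198 − 3191 = 1007 bp
  wrap: 5199 − 4198 + 3191 = 4192 bp
Sorted largest to smallest: 4192, 1007 bp.

4192, 1007 bp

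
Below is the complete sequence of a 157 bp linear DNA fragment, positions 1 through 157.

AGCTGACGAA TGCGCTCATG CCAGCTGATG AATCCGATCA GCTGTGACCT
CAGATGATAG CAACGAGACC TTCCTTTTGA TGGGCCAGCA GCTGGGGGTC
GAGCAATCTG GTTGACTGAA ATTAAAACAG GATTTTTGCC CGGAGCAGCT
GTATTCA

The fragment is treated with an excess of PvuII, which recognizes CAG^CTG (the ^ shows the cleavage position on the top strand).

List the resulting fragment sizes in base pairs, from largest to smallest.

57, 50, 24, 17, 9 bp

PvuII sites (CAGCTG) start at positions 22, 39, 89, 146.
PvuII cuts after base 3 of each site, so after positions 24, 41, 91, 148.
Linear molecule, 4 cuts → 5 fragments:
  1–24 → 24 bp
  25–41 → 17 bp
  42–91 → 50 bp
  92–148 → 57 bp
  149–157 → 9 bp
Sorted largest to smallest: 57, 50, 24, 17, 9 bp.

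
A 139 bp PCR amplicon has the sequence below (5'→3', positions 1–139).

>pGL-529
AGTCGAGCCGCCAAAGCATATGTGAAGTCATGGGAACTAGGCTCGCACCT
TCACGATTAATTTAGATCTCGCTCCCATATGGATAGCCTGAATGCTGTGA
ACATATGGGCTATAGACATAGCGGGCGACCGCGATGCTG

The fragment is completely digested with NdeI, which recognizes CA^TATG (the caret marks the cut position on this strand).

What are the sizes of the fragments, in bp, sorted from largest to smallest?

NdeI sites (CATATG) start at positions 17, 76, 102.
NdeI cuts after base 2 of each site, so after positions 18, 77, 103.
Linear molecule, 3 cuts → 4 fragments:
  1–18 → 18 bp
  19–77 → 59 bp
  78–103 → 26 bp
  104–139 → 36 bp
Sorted largest to smallest: 59, 36, 26, 18 bp.

59, 36, 26, 18 bp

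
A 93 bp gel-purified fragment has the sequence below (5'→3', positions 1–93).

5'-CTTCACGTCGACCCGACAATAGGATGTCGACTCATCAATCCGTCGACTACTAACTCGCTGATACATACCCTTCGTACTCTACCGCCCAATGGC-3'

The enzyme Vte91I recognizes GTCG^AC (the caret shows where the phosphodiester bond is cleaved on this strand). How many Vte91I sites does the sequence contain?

GTCGAC occurs starting at positions 7, 26, 42.
Vte91I cuts at 3 sites.

3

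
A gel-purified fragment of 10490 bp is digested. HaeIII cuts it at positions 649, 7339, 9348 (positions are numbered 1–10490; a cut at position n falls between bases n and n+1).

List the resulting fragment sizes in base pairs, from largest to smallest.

Linear molecule, 3 cuts → 4 fragments:
  649 − 0 = 649 bp
  7339 − 649 = 6690 bp
  9348 − 7339 = 2009 bp
  10490 − 9348 = 1142 bp
Sorted largest to smallest: 6690, 2009, 1142, 649 bp.

6690, 2009, 1142, 649 bp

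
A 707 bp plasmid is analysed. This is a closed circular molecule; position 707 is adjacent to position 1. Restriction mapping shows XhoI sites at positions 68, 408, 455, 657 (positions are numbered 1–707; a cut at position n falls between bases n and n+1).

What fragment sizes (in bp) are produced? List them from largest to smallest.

Circular molecule, 4 cuts → 4 fragments:
  408 − 68 = 340 bp
  455 − 408 = 47 bp
  657 − 455 = 202 bp
  wrap: 707 − 657 + 68 = 118 bp
Sorted largest to smallest: 340, 202, 118, 47 bp.

340, 202, 118, 47 bp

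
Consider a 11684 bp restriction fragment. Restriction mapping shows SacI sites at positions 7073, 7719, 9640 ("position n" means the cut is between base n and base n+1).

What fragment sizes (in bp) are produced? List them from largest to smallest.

Linear molecule, 3 cuts → 4 fragments:
  7073 − 0 = 7073 bp
  7719 − 7073 = 646 bp
  9640 − 7719 = 1921 bp
  11684 − 9640 = 2044 bp
Sorted largest to smallest: 7073, 2044, 1921, 646 bp.

7073, 2044, 1921, 646 bp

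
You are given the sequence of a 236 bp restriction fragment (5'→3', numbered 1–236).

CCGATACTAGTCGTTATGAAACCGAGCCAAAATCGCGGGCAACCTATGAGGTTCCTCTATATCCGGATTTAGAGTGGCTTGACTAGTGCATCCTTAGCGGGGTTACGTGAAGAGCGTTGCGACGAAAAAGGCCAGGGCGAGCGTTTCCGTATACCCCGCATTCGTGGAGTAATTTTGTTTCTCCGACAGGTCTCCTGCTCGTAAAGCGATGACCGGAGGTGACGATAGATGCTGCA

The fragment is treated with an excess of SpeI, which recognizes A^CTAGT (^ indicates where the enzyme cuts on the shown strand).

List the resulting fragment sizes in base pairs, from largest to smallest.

154, 76, 6 bp

SpeI sites (ACTAGT) start at positions 6, 82.
SpeI cuts after the first base of each site, so after positions 6, 82.
Linear molecule, 2 cuts → 3 fragments:
  1–6 → 6 bp
  7–82 → 76 bp
  83–236 → 154 bp
Sorted largest to smallest: 154, 76, 6 bp.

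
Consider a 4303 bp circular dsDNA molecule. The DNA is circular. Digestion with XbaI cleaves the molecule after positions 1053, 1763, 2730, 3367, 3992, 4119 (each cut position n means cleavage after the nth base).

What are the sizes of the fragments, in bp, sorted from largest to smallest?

1237, 967, 710, 637, 625, 127 bp

Circular molecule, 6 cuts → 6 fragments:
  1763 − 1053 = 710 bp
  2730 − 1763 = 967 bp
  3367 − 2730 = 637 bp
  3992 − 3367 = 625 bp
  4119 − 3992 = 127 bp
  wrap: 4303 − 4119 + 1053 = 1237 bp
Sorted largest to smallest: 1237, 967, 710, 637, 625, 127 bp.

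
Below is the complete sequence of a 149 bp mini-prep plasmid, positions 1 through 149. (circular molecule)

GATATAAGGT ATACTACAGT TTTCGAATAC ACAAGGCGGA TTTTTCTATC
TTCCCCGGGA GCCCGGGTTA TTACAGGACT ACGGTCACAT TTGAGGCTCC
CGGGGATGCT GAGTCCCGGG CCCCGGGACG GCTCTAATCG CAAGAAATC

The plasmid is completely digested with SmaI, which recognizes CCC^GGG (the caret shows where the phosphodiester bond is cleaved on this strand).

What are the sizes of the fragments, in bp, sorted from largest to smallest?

SmaI sites (CCCGGG) start at positions 54, 62, 99, 115, 122.
SmaI cuts after base 3 of each site, so after positions 56, 64, 101, 117, 124.
Circular molecule, 5 cuts → 5 fragments:
  57–64 → 8 bp
  65–101 → 37 bp
  102–117 → 16 bp
  118–124 → 7 bp
  125–149 then 1–56 → 25 + 56 = 81 bp
Sorted largest to smallest: 81, 37, 16, 8, 7 bp.

81, 37, 16, 8, 7 bp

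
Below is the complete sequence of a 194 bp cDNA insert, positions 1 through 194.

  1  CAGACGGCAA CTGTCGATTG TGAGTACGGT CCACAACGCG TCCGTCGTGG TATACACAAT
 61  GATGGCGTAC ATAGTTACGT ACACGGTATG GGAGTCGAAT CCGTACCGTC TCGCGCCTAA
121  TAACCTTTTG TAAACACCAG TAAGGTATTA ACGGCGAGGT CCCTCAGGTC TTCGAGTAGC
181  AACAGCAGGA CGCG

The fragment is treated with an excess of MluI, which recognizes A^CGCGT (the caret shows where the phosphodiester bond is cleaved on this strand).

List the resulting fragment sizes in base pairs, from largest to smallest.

The MluI site (ACGCGT) starts at position 36.
MluI cuts after the first base of each site, so after position 36.
Linear molecule, 1 cut → 2 fragments:
  1–36 → 36 bp
  37–194 → 158 bp
Sorted largest to smallest: 158, 36 bp.

158, 36 bp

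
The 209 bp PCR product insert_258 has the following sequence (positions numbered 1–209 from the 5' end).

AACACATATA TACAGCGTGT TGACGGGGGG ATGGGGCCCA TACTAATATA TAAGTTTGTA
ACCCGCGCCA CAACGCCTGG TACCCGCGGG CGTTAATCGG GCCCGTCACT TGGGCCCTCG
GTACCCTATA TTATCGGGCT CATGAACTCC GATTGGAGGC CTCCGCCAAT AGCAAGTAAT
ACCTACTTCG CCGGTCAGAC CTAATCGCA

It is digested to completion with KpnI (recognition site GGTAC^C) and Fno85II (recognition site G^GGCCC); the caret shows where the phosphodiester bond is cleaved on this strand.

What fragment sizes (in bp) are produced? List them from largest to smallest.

KpnI sites (GGTACC) start at positions 79, 120.
KpnI cuts after base 5 of each site (before the last base), so after positions 83, 124.
Fno85II sites (GGGCCC) start at positions 34, 99, 112.
Fno85II cuts after the first base of each site, so after positions 34, 99, 112.
Combined cut positions: 34, 83, 99, 112, 124.
Linear molecule, 5 cuts → 6 fragments:
  1–34 → 34 bp
  35–83 → 49 bp
  84–99 → 16 bp
  100–112 → 13 bp
  113–124 → 12 bp
  125–209 → 85 bp
Sorted largest to smallest: 85, 49, 34, 16, 13, 12 bp.

85, 49, 34, 16, 13, 12 bp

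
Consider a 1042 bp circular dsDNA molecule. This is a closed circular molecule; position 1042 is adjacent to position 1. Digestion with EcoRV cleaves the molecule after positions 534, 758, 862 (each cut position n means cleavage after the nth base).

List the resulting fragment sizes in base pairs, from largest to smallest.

Circular molecule, 3 cuts → 3 fragments:
  758 − 534 = 224 bp
  862 − 758 = 104 bp
  wrap: 1042 − 862 + 534 = 714 bp
Sorted largest to smallest: 714, 224, 104 bp.

714, 224, 104 bp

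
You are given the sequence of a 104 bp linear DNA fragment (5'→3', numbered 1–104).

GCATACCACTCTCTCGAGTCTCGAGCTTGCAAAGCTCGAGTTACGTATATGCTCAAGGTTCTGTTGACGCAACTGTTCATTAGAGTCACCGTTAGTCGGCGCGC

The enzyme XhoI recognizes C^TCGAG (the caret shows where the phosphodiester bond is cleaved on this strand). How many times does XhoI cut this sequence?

CTCGAG occurs starting at positions 13, 20, 35.
XhoI cuts at 3 sites.

3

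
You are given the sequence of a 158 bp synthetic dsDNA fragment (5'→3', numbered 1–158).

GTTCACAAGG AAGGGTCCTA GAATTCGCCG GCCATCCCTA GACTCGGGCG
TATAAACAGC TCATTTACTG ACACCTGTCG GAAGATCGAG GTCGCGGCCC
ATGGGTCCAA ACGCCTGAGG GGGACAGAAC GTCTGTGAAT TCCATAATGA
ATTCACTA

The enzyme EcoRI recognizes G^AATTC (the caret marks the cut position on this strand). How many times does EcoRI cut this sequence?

GAATTC occurs starting at positions 21, 137, 149.
EcoRI cuts at 3 sites.

3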